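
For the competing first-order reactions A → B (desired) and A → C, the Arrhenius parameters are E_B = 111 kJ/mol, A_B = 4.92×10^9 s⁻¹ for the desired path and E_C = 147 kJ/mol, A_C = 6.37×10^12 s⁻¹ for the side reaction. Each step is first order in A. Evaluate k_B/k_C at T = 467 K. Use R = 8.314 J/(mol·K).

8.22

With equal orders, S_{B/C} = k_B/k_C = (A_B/A_C)·exp[(E_C−E_B)/(RT)].
(E_C−E_B)/(RT) = (147−111)×10³/(8.314×467) = 36000/3883 = 9.272.
k_B/k_C = (4.92×10^9/6.37×10^12)·exp(9.272) = 7.724×10^-4 × 10636 = 8.22.
Since E_B < E_C, lowering the temperature improves selectivity toward B.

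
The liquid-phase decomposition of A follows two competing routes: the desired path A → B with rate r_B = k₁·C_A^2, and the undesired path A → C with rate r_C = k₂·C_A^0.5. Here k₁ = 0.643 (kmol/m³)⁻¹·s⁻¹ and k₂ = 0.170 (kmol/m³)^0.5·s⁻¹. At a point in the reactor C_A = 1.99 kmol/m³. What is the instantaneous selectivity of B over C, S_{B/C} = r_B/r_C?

S_{B/C} = r_B/r_C = (k₁·C_A^2)/(k₂·C_A^0.5) = (k₁/k₂)·C_A^1.5.
= (0.643×1.990^2) / (0.170×1.990^0.5) = 2.546/0.2398 = 10.6.
Since the desired path is higher order in A, keeping C_A high (PFR or concentrated feed) favours B.

10.6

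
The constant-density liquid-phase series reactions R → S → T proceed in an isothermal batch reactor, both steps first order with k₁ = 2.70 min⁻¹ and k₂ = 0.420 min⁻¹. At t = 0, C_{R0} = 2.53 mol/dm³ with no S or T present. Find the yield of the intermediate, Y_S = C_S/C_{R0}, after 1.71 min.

0.566

For first-order series with pure R initially, C_S(t) = k₁C_{R0}/(k₂−k₁)·(e^(−k₁t) − e^(−k₂t)).
e^(−k₁t) = e^(−2.70×1.71) = e^(−4.617) = 0.009882; e^(−k₂t) = e^(−0.7182) = 0.4876.
C_S = 2.70×2.53/(0.420−2.70) × (0.009882−0.4876) = (-2.996)×(-0.4777) = 1.431 mol/dm³.
Y_S = C_S/C_{R0} = 1.431/2.53 = 0.566.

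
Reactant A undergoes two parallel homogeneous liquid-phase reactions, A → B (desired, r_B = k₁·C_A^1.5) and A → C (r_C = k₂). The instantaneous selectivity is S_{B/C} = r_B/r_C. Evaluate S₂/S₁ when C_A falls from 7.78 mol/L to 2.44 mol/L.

S_{B/C} = (k₁/k₂)·C_A^1.5, so S₂/S₁ = (C_{A,2}/C_{A,1})^1.5.
= (2.44/7.78)^1.5 = (0.3136)^1.5 = 0.176.

0.176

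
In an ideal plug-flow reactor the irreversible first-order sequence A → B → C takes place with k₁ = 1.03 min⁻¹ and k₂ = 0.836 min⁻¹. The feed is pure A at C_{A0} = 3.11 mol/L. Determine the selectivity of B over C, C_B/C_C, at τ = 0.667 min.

For first-order series with pure A initially, C_B(τ) = k₁C_{A0}/(k₂−k₁)·(e^(−k₁τ) − e^(−k₂τ)).
e^(−k₁τ) = e^(−1.03×0.667) = e^(−0.6870) = 0.5031; e^(−k₂τ) = e^(−0.5576) = 0.5726.
C_B = 1.03×3.11/(0.836−1.03) × (0.5031−0.5726) = (-16.51)×(-0.06950) = 1.148 mol/L.
C_A = C_{A0}e^(−k₁τ) = 1.565 mol/L, so C_C = C_{A0}−C_A−C_B = 0.3979 mol/L; C_B/C_C = 2.88.

2.88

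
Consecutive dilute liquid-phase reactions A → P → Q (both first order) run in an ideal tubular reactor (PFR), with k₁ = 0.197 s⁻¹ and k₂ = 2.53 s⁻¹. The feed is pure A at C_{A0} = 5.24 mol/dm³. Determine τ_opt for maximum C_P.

The intermediate peaks when r₁ = r₂, i.e. k₁e^(−k₁τ) = k₂e^(−k₂τ), giving τ_opt = ln(k₂/k₁)/(k₂−k₁).
= ln(2.53/0.197)/(2.53−0.197) = ln(12.84)/2.333 = 2.553/2.333 = 1.09 s.

1.09 s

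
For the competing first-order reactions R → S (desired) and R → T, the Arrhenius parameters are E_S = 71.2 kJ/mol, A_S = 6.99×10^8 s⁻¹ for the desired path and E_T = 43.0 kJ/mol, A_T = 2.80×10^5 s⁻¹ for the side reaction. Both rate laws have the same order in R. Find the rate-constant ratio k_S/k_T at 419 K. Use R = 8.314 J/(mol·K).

0.761

Since both paths have the same order in R, the concentration cancels and S_{S/T} = k_S/k_T = (A_S/A_T)·exp[(E_T−E_S)/(RT)].
(E_T−E_S)/(RT) = (43.0−71.2)×10³/(8.314×419) = -28200/3484 = -8.095.
k_S/k_T = (6.99×10^8/2.80×10^5)·exp(-8.095) = 2496 × 3.050×10^-4 = 0.761.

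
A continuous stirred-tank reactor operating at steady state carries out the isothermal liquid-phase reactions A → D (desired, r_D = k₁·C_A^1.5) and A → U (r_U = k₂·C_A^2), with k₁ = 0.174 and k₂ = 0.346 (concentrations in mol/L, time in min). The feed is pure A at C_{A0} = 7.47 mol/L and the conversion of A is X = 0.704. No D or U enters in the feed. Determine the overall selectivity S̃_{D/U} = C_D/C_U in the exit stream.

0.338

Exit C_A = C_{A0}(1−X) = 7.47×0.296 = 2.211 mol/L.
Rates in a CSTR are evaluated at the outlet concentration: r_D = 0.174×2.211^1.5 = 0.5721, r_U = 0.346×2.211^2 = 1.692.
Overall selectivity = C_D/C_U = r_Dτ/(r_Uτ) = r_D/r_U = 0.338.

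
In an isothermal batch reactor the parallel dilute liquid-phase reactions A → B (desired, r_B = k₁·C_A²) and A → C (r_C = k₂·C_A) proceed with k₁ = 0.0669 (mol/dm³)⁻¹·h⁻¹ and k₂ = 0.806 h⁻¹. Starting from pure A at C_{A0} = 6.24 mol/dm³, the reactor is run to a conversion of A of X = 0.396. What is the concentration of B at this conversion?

0.722 mol/dm³

C_A = C_{A0}(1−X) = 3.769 mol/dm³.
Along a PFR/batch, dC_C/dC_A = −r_C/(r_B+r_C) = −k₂/(k₂+k₁·C_A).
Integrating from C_{A0} to C_A: C_C = (0.806/0.0669)·ln[(0.806+0.0669·6.24)/(0.806+0.0669·3.77)] = 12.05·ln(1.223/1.058) = 1.749 mol/dm³.
Then C_B = (C_{A0}−C_A) − C_C = 2.471 − 1.749 = 0.7221 mol/dm³.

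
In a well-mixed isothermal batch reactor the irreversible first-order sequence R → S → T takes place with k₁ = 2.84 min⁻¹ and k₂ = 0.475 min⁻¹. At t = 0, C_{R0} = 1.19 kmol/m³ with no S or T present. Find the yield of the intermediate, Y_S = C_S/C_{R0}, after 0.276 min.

The intermediate concentration in a first-order A→B→C sequence is C_S = k₁C_{R0}(e^(−k₁t) − e^(−k₂t))/(k₂−k₁).
e^(−k₁t) = e^(−2.84×0.276) = e^(−0.7838) = 0.4566; e^(−k₂t) = e^(−0.1311) = 0.8771.
C_S = 2.84×1.19/(0.475−2.84) × (0.4566−0.8771) = (-1.429)×(-0.4205) = 0.6009 kmol/m³.
Y_S = C_S/C_{R0} = 0.6009/1.19 = 0.505.

0.505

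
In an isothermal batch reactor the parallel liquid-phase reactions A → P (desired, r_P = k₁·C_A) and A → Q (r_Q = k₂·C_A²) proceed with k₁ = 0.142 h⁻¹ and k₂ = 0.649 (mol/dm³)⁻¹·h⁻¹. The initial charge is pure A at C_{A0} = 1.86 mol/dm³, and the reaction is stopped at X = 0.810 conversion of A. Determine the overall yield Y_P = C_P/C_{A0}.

C_A = C_{A0}(1−X) = 0.3534 mol/dm³.
Along a PFR/batch, dC_P/dC_A = −r_P/(r_P+r_Q) = −k₁/(k₁+k₂·C_A).
Integrating from C_{A0} to C_A: C_P = (0.142/0.649)·ln[(0.142+0.649·1.86)/(0.142+0.649·0.353)] = 0.2188·ln(1.349/0.3714) = 0.2823 mol/dm³.
Y_P = C_P/C_{A0} = 0.2823/1.86 = 0.152.

0.152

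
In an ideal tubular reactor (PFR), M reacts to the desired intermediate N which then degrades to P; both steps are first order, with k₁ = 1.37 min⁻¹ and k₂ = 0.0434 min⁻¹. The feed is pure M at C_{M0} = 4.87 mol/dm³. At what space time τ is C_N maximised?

2.60 min

The intermediate peaks when r₁ = r₂, i.e. k₁e^(−k₁τ) = k₂e^(−k₂τ), giving τ_opt = ln(k₂/k₁)/(k₂−k₁).
= ln(0.0434/1.37)/(0.0434−1.37) = ln(0.03168)/-1.327 = -3.452/-1.327 = 2.60 min.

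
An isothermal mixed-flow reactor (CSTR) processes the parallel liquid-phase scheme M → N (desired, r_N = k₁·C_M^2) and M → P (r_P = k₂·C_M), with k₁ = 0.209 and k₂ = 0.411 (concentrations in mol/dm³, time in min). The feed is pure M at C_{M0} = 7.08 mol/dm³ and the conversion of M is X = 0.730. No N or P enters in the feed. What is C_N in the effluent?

2.55 mol/dm³

Exit C_M = C_{M0}(1−X) = 7.08×0.270 = 1.912 mol/dm³.
A CSTR operates uniformly at the exit composition, giving r_N = 0.7637 and r_P = 0.7857 (each k·C_M^n at C_M = 1.912).
Fraction of consumed M going to N: r_N/(r_N+r_P) = 0.4929.
C_N = 0.4929·C_{M0}·X = 0.4929×7.08×0.730 = 2.55 mol/dm³.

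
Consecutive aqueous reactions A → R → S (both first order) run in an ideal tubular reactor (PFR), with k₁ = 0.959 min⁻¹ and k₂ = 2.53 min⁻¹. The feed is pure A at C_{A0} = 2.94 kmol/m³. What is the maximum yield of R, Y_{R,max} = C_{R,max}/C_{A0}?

0.210

For a first-order series the maximum intermediate yield is C_{R,max}/C_{A0} = (k₁/k₂)^[k₂/(k₂−k₁)].
= (0.959/2.53)^(2.53/(2.53−0.959)) = (0.3791)^(1.610) = 0.2097.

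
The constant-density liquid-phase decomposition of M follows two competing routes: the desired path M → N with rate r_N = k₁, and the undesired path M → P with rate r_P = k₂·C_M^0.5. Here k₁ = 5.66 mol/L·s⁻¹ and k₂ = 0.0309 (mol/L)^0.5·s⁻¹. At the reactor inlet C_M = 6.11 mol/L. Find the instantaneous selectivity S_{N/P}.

74.1

S_{N/P} = r_N/r_P = (k₁)/(k₂·C_M^0.5) = (k₁/k₂)·C_M^-0.5.
= (5.66) / (0.0309×6.110^0.5) = 5.660/0.07638 = 74.1.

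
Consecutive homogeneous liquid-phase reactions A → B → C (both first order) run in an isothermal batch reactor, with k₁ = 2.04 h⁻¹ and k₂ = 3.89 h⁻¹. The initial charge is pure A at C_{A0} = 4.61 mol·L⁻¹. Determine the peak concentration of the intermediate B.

Evaluating C_B at t_opt = ln(k₂/k₁)/(k₂−k₁) gives C_{B,max}/C_{A0} = (k₁/k₂)^[k₂/(k₂−k₁)].
= (2.04/3.89)^(3.89/(3.89−2.04)) = (0.5244)^(2.103) = 0.2574.
C_{B,max} = 0.2574×4.61 = 1.19 mol·L⁻¹.

1.19 mol·L⁻¹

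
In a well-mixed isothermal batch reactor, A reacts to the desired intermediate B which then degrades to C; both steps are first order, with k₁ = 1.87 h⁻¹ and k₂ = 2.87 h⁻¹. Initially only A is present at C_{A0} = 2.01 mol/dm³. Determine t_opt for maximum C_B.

0.428 h

The intermediate peaks when r₁ = r₂, i.e. k₁e^(−k₁t) = k₂e^(−k₂t), giving t_opt = ln(k₂/k₁)/(k₂−k₁).
= ln(2.87/1.87)/(2.87−1.87) = ln(1.535)/1.000 = 0.4284/1.000 = 0.428 h.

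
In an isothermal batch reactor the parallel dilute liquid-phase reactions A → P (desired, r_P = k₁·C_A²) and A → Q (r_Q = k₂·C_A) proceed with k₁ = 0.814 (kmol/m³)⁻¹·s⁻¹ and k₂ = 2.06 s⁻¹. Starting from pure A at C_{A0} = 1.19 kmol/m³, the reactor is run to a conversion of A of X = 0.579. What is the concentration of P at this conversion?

C_A = C_{A0}(1−X) = 0.5010 kmol/m³.
Along a PFR/batch, dC_Q/dC_A = −r_Q/(r_P+r_Q) = −k₂/(k₂+k₁·C_A).
Integrating from C_{A0} to C_A: C_Q = (2.06/0.814)·ln[(2.06+0.814·1.19)/(2.06+0.814·0.501)] = 2.531·ln(3.029/2.468) = 0.5183 kmol/m³.
Then C_P = (C_{A0}−C_A) − C_Q = 0.6890 − 0.5183 = 0.1707 kmol/m³.

0.171 kmol/m³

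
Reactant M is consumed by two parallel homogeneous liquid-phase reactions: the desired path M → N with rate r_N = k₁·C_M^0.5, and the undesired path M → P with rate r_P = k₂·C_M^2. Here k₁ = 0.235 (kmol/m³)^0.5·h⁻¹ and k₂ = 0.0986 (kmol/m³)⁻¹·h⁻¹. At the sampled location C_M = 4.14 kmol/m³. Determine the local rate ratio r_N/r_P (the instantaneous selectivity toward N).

0.283

S_{N/P} = r_N/r_P = (k₁·C_M^0.5)/(k₂·C_M^2) = (k₁/k₂)·C_M^-1.5.
= (0.235×4.140^0.5) / (0.0986×4.140^2) = 0.4782/1.690 = 0.283.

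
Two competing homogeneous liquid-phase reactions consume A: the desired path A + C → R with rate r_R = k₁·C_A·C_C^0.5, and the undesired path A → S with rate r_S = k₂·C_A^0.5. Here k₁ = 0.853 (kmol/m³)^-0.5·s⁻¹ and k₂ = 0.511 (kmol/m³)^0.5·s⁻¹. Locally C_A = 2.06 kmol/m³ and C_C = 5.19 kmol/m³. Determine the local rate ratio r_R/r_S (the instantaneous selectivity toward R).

S_{R/S} = r_R/r_S = (k₁·C_A·C_C^0.5)/(k₂·C_A^0.5) = (k₁/k₂)·C_A^0.5·C_C^0.5.
= (0.853×2.060×5.190^0.5) / (0.511×2.060^0.5) = 4.003/0.7334 = 5.46.
Since the desired path is higher order in A, keeping C_A high (PFR or concentrated feed) favours R.

5.46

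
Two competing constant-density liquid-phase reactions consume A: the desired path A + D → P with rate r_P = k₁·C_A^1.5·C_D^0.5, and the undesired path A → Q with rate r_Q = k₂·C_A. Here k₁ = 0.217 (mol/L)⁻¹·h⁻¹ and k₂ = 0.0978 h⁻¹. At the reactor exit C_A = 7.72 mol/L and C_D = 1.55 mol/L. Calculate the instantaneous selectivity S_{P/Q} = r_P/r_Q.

7.68

S_{P/Q} = r_P/r_Q = (k₁·C_A^1.5·C_D^0.5)/(k₂·C_A) = (k₁/k₂)·C_A^0.5·C_D^0.5.
= (0.217×7.720^1.5×1.550^0.5) / (0.0978×7.720) = 5.795/0.7550 = 7.68.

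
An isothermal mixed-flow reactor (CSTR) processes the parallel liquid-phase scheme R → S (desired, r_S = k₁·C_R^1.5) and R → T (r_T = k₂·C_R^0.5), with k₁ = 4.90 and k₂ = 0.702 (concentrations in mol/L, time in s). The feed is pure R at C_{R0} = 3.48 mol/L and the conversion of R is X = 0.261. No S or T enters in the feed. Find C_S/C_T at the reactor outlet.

18.0

Exit C_R = C_{R0}(1−X) = 3.48×0.739 = 2.572 mol/L.
Rates in a CSTR are evaluated at the outlet concentration: r_S = 4.90×2.572^1.5 = 20.21, r_T = 0.702×2.572^0.5 = 1.126.
Overall selectivity = C_S/C_T = r_Sτ/(r_Tτ) = r_S/r_T = 18.0.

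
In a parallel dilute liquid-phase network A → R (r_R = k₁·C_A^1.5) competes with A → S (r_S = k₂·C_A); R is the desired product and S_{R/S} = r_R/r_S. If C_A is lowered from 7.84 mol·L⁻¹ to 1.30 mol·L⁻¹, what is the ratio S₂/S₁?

0.407

S_{R/S} = (k₁/k₂)·C_A^0.5, so S₂/S₁ = (C_{A,2}/C_{A,1})^0.5.
= (1.30/7.84)^0.5 = (0.1658)^0.5 = 0.407.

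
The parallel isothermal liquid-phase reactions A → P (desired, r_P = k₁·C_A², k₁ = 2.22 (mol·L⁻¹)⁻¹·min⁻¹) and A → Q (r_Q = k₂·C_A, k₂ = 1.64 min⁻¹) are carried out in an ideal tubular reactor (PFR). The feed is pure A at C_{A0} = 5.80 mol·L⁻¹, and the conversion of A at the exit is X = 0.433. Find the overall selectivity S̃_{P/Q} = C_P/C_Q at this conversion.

6.01

C_A = C_{A0}(1−X) = 3.289 mol·L⁻¹.
Along a PFR/batch, dC_Q/dC_A = −r_Q/(r_P+r_Q) = −k₂/(k₂+k₁·C_A).
Integrating from C_{A0} to C_A: C_Q = (1.64/2.22)·ln[(1.64+2.22·5.80)/(1.64+2.22·3.29)] = 0.7387·ln(14.52/8.941) = 0.3580 mol·L⁻¹.
Then C_P = (C_{A0}−C_A) − C_Q = 2.511 − 0.3580 = 2.153 mol·L⁻¹.
S̃_{P/Q} = C_P/C_Q = 2.153/0.3580 = 6.01.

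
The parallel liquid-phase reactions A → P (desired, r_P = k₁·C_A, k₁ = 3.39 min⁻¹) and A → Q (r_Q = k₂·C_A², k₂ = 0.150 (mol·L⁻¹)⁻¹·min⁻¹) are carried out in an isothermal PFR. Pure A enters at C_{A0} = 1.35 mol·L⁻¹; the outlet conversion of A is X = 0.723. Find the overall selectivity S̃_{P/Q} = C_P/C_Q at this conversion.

26.3

C_A = C_{A0}(1−X) = 0.3740 mol·L⁻¹.
Along a PFR/batch, dC_P/dC_A = −r_P/(r_P+r_Q) = −k₁/(k₁+k₂·C_A).
Integrating from C_{A0} to C_A: C_P = (3.39/0.150)·ln[(3.39+0.150·1.35)/(3.39+0.150·0.374)] = 22.60·ln(3.593/3.446) = 0.9403 mol·L⁻¹.
C_Q = (C_{A0}−C_A)−C_P = 0.03572 mol·L⁻¹; S̃_{P/Q} = 0.9403/0.03572 = 26.3.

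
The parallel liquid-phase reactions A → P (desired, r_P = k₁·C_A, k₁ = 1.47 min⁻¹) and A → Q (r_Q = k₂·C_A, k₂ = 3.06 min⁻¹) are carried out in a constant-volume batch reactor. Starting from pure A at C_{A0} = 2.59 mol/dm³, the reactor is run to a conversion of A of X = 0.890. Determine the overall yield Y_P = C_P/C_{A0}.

0.289

C_A = C_{A0}(1−X) = 0.2849 mol/dm³.
Both paths are first order in A, so the instantaneous fraction to P is constant: dC_P/d(−C_A) = k₁/(k₁+k₂) = 0.3245.
C_P = 0.3245·(C_{A0}−C_A) = 0.3245×2.305 = 0.748 mol/dm³.
Y_P = C_P/C_{A0} = 0.7480/2.59 = 0.289.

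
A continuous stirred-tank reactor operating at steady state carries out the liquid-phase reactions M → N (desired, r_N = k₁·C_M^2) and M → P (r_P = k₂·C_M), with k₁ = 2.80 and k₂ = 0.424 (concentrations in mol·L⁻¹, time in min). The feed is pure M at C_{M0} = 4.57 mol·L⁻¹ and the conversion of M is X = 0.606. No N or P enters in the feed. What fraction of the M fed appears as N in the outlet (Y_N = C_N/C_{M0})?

0.559

Exit C_M = C_{M0}(1−X) = 4.57×0.394 = 1.801 mol·L⁻¹.
Rates in a CSTR are evaluated at the outlet concentration: r_N = 2.80×1.801^2 = 9.078, r_P = 0.424×1.801 = 0.7634.
Fraction of consumed M going to N: r_N/(r_N+r_P) = 0.9224.
C_N = 0.9224·C_{M0}·X = 0.9224×4.57×0.606 = 2.55 mol·L⁻¹; Y_N = C_N/C_{M0} = 0.559.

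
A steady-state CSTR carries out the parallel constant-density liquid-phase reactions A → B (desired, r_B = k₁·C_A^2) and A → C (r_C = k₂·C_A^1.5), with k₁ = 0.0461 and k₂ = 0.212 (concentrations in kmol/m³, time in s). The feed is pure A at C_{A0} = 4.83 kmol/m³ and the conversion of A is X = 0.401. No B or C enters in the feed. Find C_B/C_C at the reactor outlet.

0.370

Exit C_A = C_{A0}(1−X) = 4.83×0.599 = 2.893 kmol/m³.
A CSTR operates uniformly at the exit composition, giving r_B = 0.3859 and r_C = 1.043 (each k·C_A^n at C_A = 2.893).
Overall selectivity = C_B/C_C = r_Bτ/(r_Cτ) = r_B/r_C = 0.370.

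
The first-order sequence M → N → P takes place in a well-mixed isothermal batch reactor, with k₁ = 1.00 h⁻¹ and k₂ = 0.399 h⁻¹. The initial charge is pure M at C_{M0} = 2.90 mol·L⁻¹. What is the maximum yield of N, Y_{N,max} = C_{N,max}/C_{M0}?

0.543

Evaluating C_N at t_opt = ln(k₂/k₁)/(k₂−k₁) gives C_{N,max}/C_{M0} = (k₁/k₂)^[k₂/(k₂−k₁)].
= (1.00/0.399)^(0.399/(0.399−1.00)) = (2.506)^(-0.6639) = 0.5434.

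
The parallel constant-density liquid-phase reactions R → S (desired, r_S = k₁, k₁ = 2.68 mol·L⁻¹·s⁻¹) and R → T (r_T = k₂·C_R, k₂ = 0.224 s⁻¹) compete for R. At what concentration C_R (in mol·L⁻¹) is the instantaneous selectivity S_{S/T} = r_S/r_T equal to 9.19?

S_{S/T} = (k₁/k₂)·C_R⁻¹ ⇒ C_R = (S·k₂/k₁)^(-1).
= (9.19×0.224/2.68)^(-1) = (0.7681)^(-1) = 1.30 mol·L⁻¹.

1.30 mol·L⁻¹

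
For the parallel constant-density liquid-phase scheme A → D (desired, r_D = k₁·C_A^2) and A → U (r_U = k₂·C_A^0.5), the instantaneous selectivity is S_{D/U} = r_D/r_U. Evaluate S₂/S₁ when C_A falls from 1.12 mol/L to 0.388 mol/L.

S_{D/U} = (k₁/k₂)·C_A^1.5, so S₂/S₁ = (C_{A,2}/C_{A,1})^1.5.
= (0.388/1.12)^1.5 = (0.3464)^1.5 = 0.204.
Selectivity toward D falls as C_A falls — high-concentration operation is favoured.

0.204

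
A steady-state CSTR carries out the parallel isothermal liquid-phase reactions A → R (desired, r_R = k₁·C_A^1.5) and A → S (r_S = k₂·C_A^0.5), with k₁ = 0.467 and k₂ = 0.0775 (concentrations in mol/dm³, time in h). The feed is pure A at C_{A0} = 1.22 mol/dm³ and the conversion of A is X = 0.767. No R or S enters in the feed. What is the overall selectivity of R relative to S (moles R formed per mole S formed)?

Exit C_A = C_{A0}(1−X) = 1.22×0.233 = 0.2843 mol/dm³.
Rates in a CSTR are evaluated at the outlet concentration: r_R = 0.467×0.2843^1.5 = 0.07078, r_S = 0.0775×0.2843^0.5 = 0.04132.
Overall selectivity = C_R/C_S = r_Rτ/(r_Sτ) = r_R/r_S = 1.71.

1.71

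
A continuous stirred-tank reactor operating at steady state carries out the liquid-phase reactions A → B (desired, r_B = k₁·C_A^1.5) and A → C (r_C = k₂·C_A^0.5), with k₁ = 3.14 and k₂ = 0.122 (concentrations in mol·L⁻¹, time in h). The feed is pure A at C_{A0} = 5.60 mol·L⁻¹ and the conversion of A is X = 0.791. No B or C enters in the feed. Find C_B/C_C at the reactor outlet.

Exit C_A = C_{A0}(1−X) = 5.60×0.209 = 1.170 mol·L⁻¹.
In a CSTR the entire volume is at exit conditions, so r_B = 3.14×1.170^1.5 = 3.976 and r_C = 0.122×1.170^0.5 = 0.1320.
Overall selectivity = C_B/C_C = r_Bτ/(r_Cτ) = r_B/r_C = 30.1.

30.1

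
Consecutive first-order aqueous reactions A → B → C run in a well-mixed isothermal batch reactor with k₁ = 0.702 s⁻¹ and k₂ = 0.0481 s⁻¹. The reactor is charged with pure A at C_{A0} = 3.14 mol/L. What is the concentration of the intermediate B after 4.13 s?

2.58 mol/L

For first-order series with pure A initially, C_B(t) = k₁C_{A0}/(k₂−k₁)·(e^(−k₁t) − e^(−k₂t)).
e^(−k₁t) = e^(−0.702×4.13) = e^(−2.899) = 0.05506; e^(−k₂t) = e^(−0.1987) = 0.8198.
C_B = 0.702×3.14/(0.0481−0.702) × (0.05506−0.8198) = (-3.371)×(-0.7648) = 2.578 mol/L.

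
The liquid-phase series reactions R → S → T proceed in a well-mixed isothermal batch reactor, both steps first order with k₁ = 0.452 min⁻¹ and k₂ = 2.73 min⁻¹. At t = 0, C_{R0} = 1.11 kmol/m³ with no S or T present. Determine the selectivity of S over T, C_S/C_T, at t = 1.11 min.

0.389

The intermediate concentration in a first-order A→B→C sequence is C_S = k₁C_{R0}(e^(−k₁t) − e^(−k₂t))/(k₂−k₁).
e^(−k₁t) = e^(−0.452×1.11) = e^(−0.5017) = 0.6055; e^(−k₂t) = e^(−3.030) = 0.04830.
C_S = 0.452×1.11/(2.73−0.452) × (0.6055−0.04830) = 0.2202×0.5572 = 0.1227 kmol/m³.
C_R = C_{R0}e^(−k₁t) = 0.6721 kmol/m³, so C_T = C_{R0}−C_R−C_S = 0.3152 kmol/m³; C_S/C_T = 0.389.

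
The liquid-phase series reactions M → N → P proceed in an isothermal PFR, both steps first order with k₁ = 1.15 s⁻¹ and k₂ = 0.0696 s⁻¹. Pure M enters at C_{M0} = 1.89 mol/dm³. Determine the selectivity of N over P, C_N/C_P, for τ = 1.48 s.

14.9

For first-order series with pure M initially, C_N(τ) = k₁C_{M0}/(k₂−k₁)·(e^(−k₁τ) − e^(−k₂τ)).
e^(−k₁τ) = e^(−1.15×1.48) = e^(−1.702) = 0.1823; e^(−k₂τ) = e^(−0.1030) = 0.9021.
C_N = 1.15×1.89/(0.0696−1.15) × (0.1823−0.9021) = (-2.012)×(-0.7198) = 1.448 mol/dm³.
C_M = C_{M0}e^(−k₁τ) = 0.3446 mol/dm³, so C_P = C_{M0}−C_M−C_N = 0.09735 mol/dm³; C_N/C_P = 14.9.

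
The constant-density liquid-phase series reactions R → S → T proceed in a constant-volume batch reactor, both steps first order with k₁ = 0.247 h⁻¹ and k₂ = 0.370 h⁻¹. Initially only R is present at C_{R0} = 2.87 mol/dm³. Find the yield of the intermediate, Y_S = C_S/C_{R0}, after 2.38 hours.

0.283

The intermediate concentration in a first-order A→B→C sequence is C_S = k₁C_{R0}(e^(−k₁t) − e^(−k₂t))/(k₂−k₁).
e^(−k₁t) = e^(−0.247×2.38) = e^(−0.5879) = 0.5555; e^(−k₂t) = e^(−0.8806) = 0.4145.
C_S = 0.247×2.87/(0.370−0.247) × (0.5555−0.4145) = 5.763×0.1410 = 0.8125 mol/dm³.
Y_S = C_S/C_{R0} = 0.8125/2.87 = 0.283.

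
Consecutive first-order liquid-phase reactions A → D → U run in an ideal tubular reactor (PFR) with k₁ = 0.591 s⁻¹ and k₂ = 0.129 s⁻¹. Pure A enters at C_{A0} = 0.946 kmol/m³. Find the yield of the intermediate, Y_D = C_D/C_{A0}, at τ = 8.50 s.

For first-order series with pure A initially, C_D(τ) = k₁C_{A0}/(k₂−k₁)·(e^(−k₁τ) − e^(−k₂τ)).
e^(−k₁τ) = e^(−0.591×8.50) = e^(−5.023) = 0.006581; e^(−k₂τ) = e^(−1.097) = 0.3340.
C_D = 0.591×0.946/(0.129−0.591) × (0.006581−0.3340) = (-1.210)×(-0.3275) = 0.3963 kmol/m³.
Y_D = C_D/C_{A0} = 0.3963/0.946 = 0.419.

0.419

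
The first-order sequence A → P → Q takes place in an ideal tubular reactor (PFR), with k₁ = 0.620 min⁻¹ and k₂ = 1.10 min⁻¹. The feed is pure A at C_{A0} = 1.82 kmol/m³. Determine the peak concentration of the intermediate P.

0.489 kmol/m³

Evaluating C_P at τ_opt = ln(k₂/k₁)/(k₂−k₁) gives C_{P,max}/C_{A0} = (k₁/k₂)^[k₂/(k₂−k₁)].
= (0.620/1.10)^(1.10/(1.10−0.620)) = (0.5636)^(2.292) = 0.2688.
C_{P,max} = 0.2688×1.82 = 0.489 kmol/m³.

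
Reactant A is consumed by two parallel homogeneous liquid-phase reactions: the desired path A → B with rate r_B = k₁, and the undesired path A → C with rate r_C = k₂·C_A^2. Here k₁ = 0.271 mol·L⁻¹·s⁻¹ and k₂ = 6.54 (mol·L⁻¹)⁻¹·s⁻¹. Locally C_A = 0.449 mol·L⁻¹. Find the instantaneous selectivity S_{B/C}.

S_{B/C} = r_B/r_C = (k₁)/(k₂·C_A^2) = (k₁/k₂)·C_A^-2.
= (0.271) / (6.54×0.4490^2) = 0.2710/1.318 = 0.206.

0.206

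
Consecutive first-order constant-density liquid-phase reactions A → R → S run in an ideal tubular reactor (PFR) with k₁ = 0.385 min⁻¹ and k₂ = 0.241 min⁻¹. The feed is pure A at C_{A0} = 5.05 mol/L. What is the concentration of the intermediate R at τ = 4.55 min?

2.17 mol/L

For first-order series with pure A initially, C_R(τ) = k₁C_{A0}/(k₂−k₁)·(e^(−k₁τ) − e^(−k₂τ)).
e^(−k₁τ) = e^(−0.385×4.55) = e^(−1.752) = 0.1735; e^(−k₂τ) = e^(−1.097) = 0.3340.
C_R = 0.385×5.05/(0.241−0.385) × (0.1735−0.3340) = (-13.50)×(-0.1606) = 2.168 mol/L.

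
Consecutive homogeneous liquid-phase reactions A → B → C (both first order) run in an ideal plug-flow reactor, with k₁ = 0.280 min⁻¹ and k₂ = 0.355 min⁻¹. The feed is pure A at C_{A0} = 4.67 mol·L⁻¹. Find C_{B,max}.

Evaluating C_B at τ_opt = ln(k₂/k₁)/(k₂−k₁) gives C_{B,max}/C_{A0} = (k₁/k₂)^[k₂/(k₂−k₁)].
= (0.280/0.355)^(0.355/(0.355−0.280)) = (0.7887)^(4.733) = 0.3252.
C_{B,max} = 0.3252×4.67 = 1.52 mol·L⁻¹.

1.52 mol·L⁻¹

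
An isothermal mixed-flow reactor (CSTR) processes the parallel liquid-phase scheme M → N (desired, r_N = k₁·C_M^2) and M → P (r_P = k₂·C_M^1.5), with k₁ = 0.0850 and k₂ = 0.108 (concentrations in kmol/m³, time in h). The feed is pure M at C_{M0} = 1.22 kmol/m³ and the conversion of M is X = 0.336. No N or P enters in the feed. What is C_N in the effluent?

Exit C_M = C_{M0}(1−X) = 1.22×0.664 = 0.8101 kmol/m³.
A CSTR operates uniformly at the exit composition, giving r_N = 0.05578 and r_P = 0.07874 (each k·C_M^n at C_M = 0.8101).
Fraction of consumed M going to N: r_N/(r_N+r_P) = 0.4146.
C_N = 0.4146·C_{M0}·X = 0.4146×1.22×0.336 = 0.170 kmol/m³.

0.170 kmol/m³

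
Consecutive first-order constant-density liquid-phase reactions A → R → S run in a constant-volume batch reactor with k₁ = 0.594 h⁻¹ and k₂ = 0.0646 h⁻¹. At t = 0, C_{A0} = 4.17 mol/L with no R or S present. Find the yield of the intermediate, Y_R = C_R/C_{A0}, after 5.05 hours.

0.754

For first-order series with pure A initially, C_R(t) = k₁C_{A0}/(k₂−k₁)·(e^(−k₁t) − e^(−k₂t)).
e^(−k₁t) = e^(−0.594×5.05) = e^(−3.000) = 0.04980; e^(−k₂t) = e^(−0.3262) = 0.7216.
C_R = 0.594×4.17/(0.0646−0.594) × (0.04980−0.7216) = (-4.679)×(-0.6718) = 3.143 mol/L.
Y_R = C_R/C_{A0} = 3.143/4.17 = 0.754.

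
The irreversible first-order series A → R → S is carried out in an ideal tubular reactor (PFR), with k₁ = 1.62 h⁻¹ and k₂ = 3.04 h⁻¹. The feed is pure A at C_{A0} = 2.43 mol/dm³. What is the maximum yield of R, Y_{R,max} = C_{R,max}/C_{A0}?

For a first-order series the maximum intermediate yield is C_{R,max}/C_{A0} = (k₁/k₂)^[k₂/(k₂−k₁)].
= (1.62/3.04)^(3.04/(3.04−1.62)) = (0.5329)^(2.141) = 0.2599.

0.260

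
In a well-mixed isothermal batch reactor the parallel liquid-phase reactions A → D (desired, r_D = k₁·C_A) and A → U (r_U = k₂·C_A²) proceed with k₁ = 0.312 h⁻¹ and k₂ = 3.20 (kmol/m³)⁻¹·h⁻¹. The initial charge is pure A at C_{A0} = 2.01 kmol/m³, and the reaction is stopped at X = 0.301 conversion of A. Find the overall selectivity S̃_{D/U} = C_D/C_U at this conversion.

C_A = C_{A0}(1−X) = 1.405 kmol/m³.
Along a PFR/batch, dC_D/dC_A = −r_D/(r_D+r_U) = −k₁/(k₁+k₂·C_A).
Integrating from C_{A0} to C_A: C_D = (0.312/3.20)·ln[(0.312+3.20·2.01)/(0.312+3.20·1.40)] = 0.09750·ln(6.744/4.808) = 0.03299 kmol/m³.
C_U = (C_{A0}−C_A)−C_D = 0.5720 kmol/m³; S̃_{D/U} = 0.03299/0.5720 = 0.0577.

0.0577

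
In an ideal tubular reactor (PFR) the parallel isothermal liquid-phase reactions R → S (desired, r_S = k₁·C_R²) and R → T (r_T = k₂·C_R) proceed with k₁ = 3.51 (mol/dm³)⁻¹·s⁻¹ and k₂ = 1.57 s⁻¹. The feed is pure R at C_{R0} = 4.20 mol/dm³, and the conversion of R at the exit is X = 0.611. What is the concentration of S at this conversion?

C_R = C_{R0}(1−X) = 1.634 mol/dm³.
Along a PFR/batch, dC_T/dC_R = −r_T/(r_S+r_T) = −k₂/(k₂+k₁·C_R).
Integrating from C_{R0} to C_R: C_T = (1.57/3.51)·ln[(1.57+3.51·4.20)/(1.57+3.51·1.63)] = 0.4473·ln(16.31/7.305) = 0.3594 mol/dm³.
Then C_S = (C_{R0}−C_R) − C_T = 2.566 − 0.3594 = 2.207 mol/dm³.

2.21 mol/dm³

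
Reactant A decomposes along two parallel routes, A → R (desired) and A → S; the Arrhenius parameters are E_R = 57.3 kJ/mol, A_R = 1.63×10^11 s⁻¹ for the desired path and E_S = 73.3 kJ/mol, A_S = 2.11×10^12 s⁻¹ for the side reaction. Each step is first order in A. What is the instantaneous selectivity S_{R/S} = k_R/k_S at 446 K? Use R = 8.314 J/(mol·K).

Since both paths have the same order in A, the concentration cancels and S_{R/S} = k_R/k_S = (A_R/A_S)·exp[(E_S−E_R)/(RT)].
(E_S−E_R)/(RT) = (73.3−57.3)×10³/(8.314×446) = 16000/3708 = 4.315.
k_R/k_S = (1.63×10^11/2.11×10^12)·exp(4.315) = 0.07725 × 74.81 = 5.78.

5.78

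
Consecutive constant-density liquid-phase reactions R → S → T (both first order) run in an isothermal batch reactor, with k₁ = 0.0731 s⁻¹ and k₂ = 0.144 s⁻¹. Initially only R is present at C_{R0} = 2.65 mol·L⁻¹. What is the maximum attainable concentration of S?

0.669 mol·L⁻¹

At the optimum, C_{S,max}/C_{R0} = (k₁/k₂)^[k₂/(k₂−k₁)].
= (0.0731/0.144)^(0.144/(0.144−0.0731)) = (0.5076)^(2.031) = 0.2523.
C_{S,max} = 0.2523×2.65 = 0.669 mol·L⁻¹.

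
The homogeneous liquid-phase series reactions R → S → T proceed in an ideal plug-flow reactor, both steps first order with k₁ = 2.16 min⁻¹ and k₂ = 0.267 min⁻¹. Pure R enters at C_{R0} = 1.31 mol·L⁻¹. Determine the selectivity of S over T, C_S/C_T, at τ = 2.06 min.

1.88

For first-order series with pure R initially, C_S(τ) = k₁C_{R0}/(k₂−k₁)·(e^(−k₁τ) − e^(−k₂τ)).
e^(−k₁τ) = e^(−2.16×2.06) = e^(−4.450) = 0.01168; e^(−k₂τ) = e^(−0.5500) = 0.5769.
C_S = 2.16×1.31/(0.267−2.16) × (0.01168−0.5769) = (-1.495)×(-0.5653) = 0.8449 mol·L⁻¹.
C_R = C_{R0}e^(−k₁τ) = 0.01531 mol·L⁻¹, so C_T = C_{R0}−C_R−C_S = 0.4498 mol·L⁻¹; C_S/C_T = 1.88.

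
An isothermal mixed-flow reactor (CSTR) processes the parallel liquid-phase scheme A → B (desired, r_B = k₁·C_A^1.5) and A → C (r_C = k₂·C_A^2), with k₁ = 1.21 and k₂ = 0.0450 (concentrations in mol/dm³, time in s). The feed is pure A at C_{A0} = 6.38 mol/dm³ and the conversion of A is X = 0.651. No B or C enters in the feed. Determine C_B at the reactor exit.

3.94 mol/dm³

Exit C_A = C_{A0}(1−X) = 6.38×0.349 = 2.227 mol/dm³.
Rates in a CSTR are evaluated at the outlet concentration: r_B = 1.21×2.227^1.5 = 4.020, r_C = 0.0450×2.227^2 = 0.2231.
Fraction of consumed A going to B: r_B/(r_B+r_C) = 0.9474.
C_B = 0.9474·C_{A0}·X = 0.9474×6.38×0.651 = 3.94 mol/dm³.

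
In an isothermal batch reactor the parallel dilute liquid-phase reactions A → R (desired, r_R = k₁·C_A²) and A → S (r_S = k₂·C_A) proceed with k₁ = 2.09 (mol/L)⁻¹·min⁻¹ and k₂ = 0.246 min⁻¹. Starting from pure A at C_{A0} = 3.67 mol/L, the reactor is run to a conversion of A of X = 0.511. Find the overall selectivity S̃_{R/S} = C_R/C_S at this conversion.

22.3

C_A = C_{A0}(1−X) = 1.795 mol/L.
Along a PFR/batch, dC_S/dC_A = −r_S/(r_R+r_S) = −k₂/(k₂+k₁·C_A).
Integrating from C_{A0} to C_A: C_S = (0.246/2.09)·ln[(0.246+2.09·3.67)/(0.246+2.09·1.79)] = 0.1177·ln(7.916/3.997) = 0.08044 mol/L.
Then C_R = (C_{A0}−C_A) − C_S = 1.875 − 0.08044 = 1.795 mol/L.
S̃_{R/S} = C_R/C_S = 1.795/0.08044 = 22.3.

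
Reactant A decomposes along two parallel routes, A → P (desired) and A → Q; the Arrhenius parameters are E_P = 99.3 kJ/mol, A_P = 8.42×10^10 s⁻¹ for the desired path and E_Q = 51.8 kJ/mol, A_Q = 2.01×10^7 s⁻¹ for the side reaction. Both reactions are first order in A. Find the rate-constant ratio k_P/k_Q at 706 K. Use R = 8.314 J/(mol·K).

1.28

Since both paths have the same order in A, the concentration cancels and S_{P/Q} = k_P/k_Q = (A_P/A_Q)·exp[(E_Q−E_P)/(RT)].
(E_Q−E_P)/(RT) = (51.8−99.3)×10³/(8.314×706) = -47500/5870 = -8.092.
k_P/k_Q = (8.42×10^10/2.01×10^7)·exp(-8.092) = 4189 × 3.058×10^-4 = 1.28.
Since E_P > E_Q, raising the temperature improves selectivity toward P.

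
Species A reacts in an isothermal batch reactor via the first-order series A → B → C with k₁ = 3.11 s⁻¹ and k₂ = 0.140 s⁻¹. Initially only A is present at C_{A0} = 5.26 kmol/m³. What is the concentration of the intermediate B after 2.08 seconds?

4.11 kmol/m³

Solving the coupled first-order balances gives C_B(t) = [k₁/(k₂−k₁)]·C_{A0}·(e^(−k₁t) − e^(−k₂t)).
e^(−k₁t) = e^(−3.11×2.08) = e^(−6.469) = 0.001551; e^(−k₂t) = e^(−0.2912) = 0.7474.
C_B = 3.11×5.26/(0.140−3.11) × (0.001551−0.7474) = (-5.508)×(-0.7458) = 4.108 kmol/m³.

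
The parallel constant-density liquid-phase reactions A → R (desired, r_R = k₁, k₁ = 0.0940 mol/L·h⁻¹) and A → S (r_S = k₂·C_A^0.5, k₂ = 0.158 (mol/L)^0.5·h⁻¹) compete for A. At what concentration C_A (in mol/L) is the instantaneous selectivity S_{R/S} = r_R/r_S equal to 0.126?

S_{R/S} = (k₁/k₂)·C_A^-0.5 ⇒ C_A = (S·k₂/k₁)^(-2).
= (0.126×0.158/0.0940)^(-2) = (0.2118)^(-2) = 22.3 mol/L.

22.3 mol/L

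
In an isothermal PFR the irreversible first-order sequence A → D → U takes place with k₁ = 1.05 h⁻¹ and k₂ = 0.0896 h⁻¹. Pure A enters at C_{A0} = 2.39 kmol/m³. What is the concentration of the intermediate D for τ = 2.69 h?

1.90 kmol/m³

Solving the coupled first-order balances gives C_D(τ) = [k₁/(k₂−k₁)]·C_{A0}·(e^(−k₁τ) − e^(−k₂τ)).
e^(−k₁τ) = e^(−1.05×2.69) = e^(−2.825) = 0.05934; e^(−k₂τ) = e^(−0.2410) = 0.7858.
C_D = 1.05×2.39/(0.0896−1.05) × (0.05934−0.7858) = (-2.613)×(-0.7265) = 1.898 kmol/m³.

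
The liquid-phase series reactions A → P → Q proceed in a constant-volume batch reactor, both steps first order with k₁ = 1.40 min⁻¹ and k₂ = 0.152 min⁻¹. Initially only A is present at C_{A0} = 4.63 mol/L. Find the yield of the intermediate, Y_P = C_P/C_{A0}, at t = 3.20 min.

0.677

The intermediate concentration in a first-order A→B→C sequence is C_P = k₁C_{A0}(e^(−k₁t) − e^(−k₂t))/(k₂−k₁).
e^(−k₁t) = e^(−1.40×3.20) = e^(−4.480) = 0.01133; e^(−k₂t) = e^(−0.4864) = 0.6148.
C_P = 1.40×4.63/(0.152−1.40) × (0.01133−0.6148) = (-5.194)×(-0.6035) = 3.135 mol/L.
Y_P = C_P/C_{A0} = 3.135/4.63 = 0.677.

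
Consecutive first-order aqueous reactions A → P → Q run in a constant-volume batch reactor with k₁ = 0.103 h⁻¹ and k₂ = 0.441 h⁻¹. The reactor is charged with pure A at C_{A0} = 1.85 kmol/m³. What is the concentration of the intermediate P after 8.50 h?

0.222 kmol/m³

The intermediate concentration in a first-order A→B→C sequence is C_P = k₁C_{A0}(e^(−k₁t) − e^(−k₂t))/(k₂−k₁).
e^(−k₁t) = e^(−0.103×8.50) = e^(−0.8755) = 0.4167; e^(−k₂t) = e^(−3.748) = 0.02355.
C_P = 0.103×1.85/(0.441−0.103) × (0.4167−0.02355) = 0.5638×0.3931 = 0.2216 kmol/m³.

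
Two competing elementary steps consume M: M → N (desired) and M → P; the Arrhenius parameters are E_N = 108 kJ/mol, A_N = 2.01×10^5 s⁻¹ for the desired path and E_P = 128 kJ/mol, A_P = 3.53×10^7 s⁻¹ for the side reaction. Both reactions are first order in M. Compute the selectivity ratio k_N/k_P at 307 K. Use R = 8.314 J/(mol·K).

14.4

k_N/k_P = (A_N/A_P)·exp[−(E_N−E_P)/(RT)] = (A_N/A_P)·exp[(E_P−E_N)/(RT)].
(E_P−E_N)/(RT) = (128−108)×10³/(8.314×307) = 20000/2552 = 7.836.
k_N/k_P = (2.01×10^5/3.53×10^7)·exp(7.836) = 0.005694 × 2529 = 14.4.
Since E_N < E_P, lowering the temperature improves selectivity toward N.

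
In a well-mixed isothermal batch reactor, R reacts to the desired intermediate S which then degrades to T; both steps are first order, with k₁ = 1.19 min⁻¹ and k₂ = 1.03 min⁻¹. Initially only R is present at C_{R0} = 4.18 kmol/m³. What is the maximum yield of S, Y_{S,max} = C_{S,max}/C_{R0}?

Evaluating C_S at t_opt = ln(k₂/k₁)/(k₂−k₁) gives C_{S,max}/C_{R0} = (k₁/k₂)^[k₂/(k₂−k₁)].
= (1.19/1.03)^(1.03/(1.03−1.19)) = (1.155)^(-6.438) = 0.3947.

0.395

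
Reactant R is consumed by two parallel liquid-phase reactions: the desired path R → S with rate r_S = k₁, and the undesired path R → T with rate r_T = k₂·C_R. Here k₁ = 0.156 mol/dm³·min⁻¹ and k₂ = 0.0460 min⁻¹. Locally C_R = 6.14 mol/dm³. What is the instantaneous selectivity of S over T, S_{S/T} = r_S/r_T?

S_{S/T} = r_S/r_T = (k₁)/(k₂·C_R) = (k₁/k₂)·C_R⁻¹.
= (0.156) / (0.0460×6.140) = 0.1560/0.2824 = 0.552.
The undesired path is higher order in R, so low C_R (CSTR or dilute feed) favours S.

0.552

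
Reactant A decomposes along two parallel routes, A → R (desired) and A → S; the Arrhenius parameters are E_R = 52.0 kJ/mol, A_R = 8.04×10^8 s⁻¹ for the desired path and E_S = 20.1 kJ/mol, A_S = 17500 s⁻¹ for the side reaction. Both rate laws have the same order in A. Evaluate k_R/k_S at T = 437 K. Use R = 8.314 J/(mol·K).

k_R/k_S = (A_R/A_S)·exp[−(E_R−E_S)/(RT)] = (A_R/A_S)·exp[(E_S−E_R)/(RT)].
(E_S−E_R)/(RT) = (20.1−52.0)×10³/(8.314×437) = -31900/3633 = -8.780.
k_R/k_S = (8.04×10^8/17500)·exp(-8.780) = 45943 × 1.538×10^-4 = 7.06.

7.06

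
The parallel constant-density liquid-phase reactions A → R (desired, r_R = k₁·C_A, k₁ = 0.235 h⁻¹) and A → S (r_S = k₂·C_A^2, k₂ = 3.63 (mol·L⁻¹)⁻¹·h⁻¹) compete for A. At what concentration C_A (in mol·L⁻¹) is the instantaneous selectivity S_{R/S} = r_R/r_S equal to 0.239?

0.271 mol·L⁻¹

S_{R/S} = (k₁/k₂)·C_A⁻¹ ⇒ C_A = (S·k₂/k₁)^(-1).
= (0.239×3.63/0.235)^(-1) = (3.692)^(-1) = 0.271 mol·L⁻¹.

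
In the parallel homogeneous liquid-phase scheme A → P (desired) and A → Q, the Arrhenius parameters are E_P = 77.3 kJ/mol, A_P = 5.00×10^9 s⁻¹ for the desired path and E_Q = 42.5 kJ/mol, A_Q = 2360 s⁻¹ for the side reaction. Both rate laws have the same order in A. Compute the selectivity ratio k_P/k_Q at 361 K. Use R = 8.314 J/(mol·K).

k_P/k_Q = (A_P/A_Q)·exp[−(E_P−E_Q)/(RT)] = (A_P/A_Q)·exp[(E_Q−E_P)/(RT)].
(E_Q−E_P)/(RT) = (42.5−77.3)×10³/(8.314×361) = -34800/3001 = -11.59.
k_P/k_Q = (5.00×10^9/2360)·exp(-11.59) = 2.119×10^6 × 9.214×10^-6 = 19.5.

19.5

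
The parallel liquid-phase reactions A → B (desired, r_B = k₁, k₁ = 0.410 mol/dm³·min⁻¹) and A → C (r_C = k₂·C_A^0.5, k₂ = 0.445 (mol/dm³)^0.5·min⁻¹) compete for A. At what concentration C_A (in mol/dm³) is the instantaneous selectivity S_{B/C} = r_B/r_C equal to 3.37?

S_{B/C} = (k₁/k₂)·C_A^-0.5 ⇒ C_A = (S·k₂/k₁)^(-2).
= (3.37×0.445/0.410)^(-2) = (3.658)^(-2) = 0.0747 mol/dm³.

0.0747 mol/dm³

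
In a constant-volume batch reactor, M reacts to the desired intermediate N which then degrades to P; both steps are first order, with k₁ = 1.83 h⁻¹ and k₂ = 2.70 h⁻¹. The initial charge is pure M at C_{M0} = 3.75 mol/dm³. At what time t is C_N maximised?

For first-order series the maximum of C_N occurs at t_opt = ln(k₂/k₁)/(k₂−k₁).
= ln(2.70/1.83)/(2.70−1.83) = ln(1.475)/0.8700 = 0.3889/0.8700 = 0.447 h.

0.447 h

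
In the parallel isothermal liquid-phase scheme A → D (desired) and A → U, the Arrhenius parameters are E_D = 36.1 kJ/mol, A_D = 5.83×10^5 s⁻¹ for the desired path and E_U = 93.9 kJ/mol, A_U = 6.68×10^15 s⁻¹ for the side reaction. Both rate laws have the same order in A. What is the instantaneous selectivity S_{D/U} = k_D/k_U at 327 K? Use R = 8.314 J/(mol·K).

With equal orders, S_{D/U} = k_D/k_U = (A_D/A_U)·exp[(E_U−E_D)/(RT)].
(E_U−E_D)/(RT) = (93.9−36.1)×10³/(8.314×327) = 57800/2719 = 21.26.
k_D/k_U = (5.83×10^5/6.68×10^15)·exp(21.26) = 8.728×10^-11 × 1.711×10^9 = 0.149.
Since E_D < E_U, lowering the temperature improves selectivity toward D.

0.149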